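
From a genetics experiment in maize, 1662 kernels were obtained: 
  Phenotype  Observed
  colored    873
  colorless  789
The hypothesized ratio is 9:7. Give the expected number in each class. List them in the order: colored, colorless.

Under the 9:7 hypothesis (Σ ratio = 16, N = 1662):
  colored: 1662 × 9/16 = 934.875
  colorless: 1662 × 7/16 = 727.125

934.875, 727.125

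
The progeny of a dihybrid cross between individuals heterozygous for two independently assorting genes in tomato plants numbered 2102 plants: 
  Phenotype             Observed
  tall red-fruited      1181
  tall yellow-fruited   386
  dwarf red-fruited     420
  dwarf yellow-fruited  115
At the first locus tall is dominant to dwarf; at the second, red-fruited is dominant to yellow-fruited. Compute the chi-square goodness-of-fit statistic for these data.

3.909

A dihybrid F₂ with independent assortment and complete dominance at both loci gives a 9:3:3:1 phenotypic ratio.
The 9:3:3:1 ratio has 16 parts, so with N = 2102 the expected counts are:
  tall red-fruited: 2102 × 9/16 = 1182.375
  tall yellow-fruited: 2102 × 3/16 = 394.125
  dwarf red-fruited: 2102 × 3/16 = 394.125
  dwarf yellow-fruited: 2102 × 1/16 = 131.375
χ² = Σ (O − E)² / E
  tall red-fruited: (1181 − 1182.375)² / 1182.375 = 0.0016
  tall yellow-fruited: (386 − 394.125)² / 394.125 = 0.1675
  dwarf red-fruited: (420 − 394.125)² / 394.125 = 1.6987
  dwarf yellow-fruited: (115 − 131.375)² / 131.375 = 2.0410
χ² = 0.0016 + 0.1675 + 1.6987 + 2.0410 = 3.9088 ≈ 3.909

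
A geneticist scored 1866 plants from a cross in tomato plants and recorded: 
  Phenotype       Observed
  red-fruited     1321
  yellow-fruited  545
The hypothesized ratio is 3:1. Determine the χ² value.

17.613

The 3:1 ratio has 4 parts, so with N = 1866 the expected counts are:
  red-fruited: 1866 × 3/4 = 1399.5
  yellow-fruited: 1866 × 1/4 = 466.5
χ² = Σ (O − E)² / E
  red-fruited: (1321 − 1399.5)² / 1399.5 = 4.4032
  yellow-fruited: (545 − 466.5)² / 466.5 = 13.2095
χ² = 4.4032 + 13.2095 = 17.6127 ≈ 17.613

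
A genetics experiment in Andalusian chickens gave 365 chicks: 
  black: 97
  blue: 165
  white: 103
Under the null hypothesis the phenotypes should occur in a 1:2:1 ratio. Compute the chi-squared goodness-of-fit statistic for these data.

The 1:2:1 ratio has 4 parts, so with N = 365 the expected counts are:
  black: 365 × 1/4 = 91.25
  blue: 365 × 2/4 = 182.5
  white: 365 × 1/4 = 91.25
χ² = Σ (O − E)² / E
  black: (97 − 91.25)² / 91.25 = 0.3623
  blue: (165 − 182.5)² / 182.5 = 1.6781
  white: (103 − 91.25)² / 91.25 = 1.5130
χ² = 0.3623 + 1.6781 + 1.5130 = 3.5534 ≈ 3.553

3.553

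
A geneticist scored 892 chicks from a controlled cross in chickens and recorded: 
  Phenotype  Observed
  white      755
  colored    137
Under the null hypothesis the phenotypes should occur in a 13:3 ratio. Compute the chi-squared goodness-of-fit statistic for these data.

Expected counts for N = 892 under a 13:3 ratio (total parts = 16):
  white: 892 × 13/16 = 724.75
  colored: 892 × 3/16 = 167.25
χ² = Σ (O − E)² / E
  white: (755 − 724.75)² / 724.75 = 1.2626
  colored: (137 − 167.25)² / 167.25 = 5.4712
χ² = 1.2626 + 5.4712 = 6.7338 ≈ 6.734

6.734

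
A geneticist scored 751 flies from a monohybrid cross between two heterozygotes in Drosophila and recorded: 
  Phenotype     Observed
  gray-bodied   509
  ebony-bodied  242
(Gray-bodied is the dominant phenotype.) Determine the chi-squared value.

For a monohybrid cross between heterozygotes with complete dominance, the expected phenotypic ratio is 3:1.
Total ratio parts = 4. Expected numbers out of 751:
  gray-bodied: 751 × 3/4 = 563.25
  ebony-bodied: 751 × 1/4 = 187.75
χ² = Σ (O − E)² / E
  gray-bodied: (509 − 563.25)² / 563.25 = 5.2251
  ebony-bodied: (242 − 187.75)² / 187.75 = 15.6754
χ² = 5.2251 + 15.6754 = 20.9005 ≈ 20.901

20.901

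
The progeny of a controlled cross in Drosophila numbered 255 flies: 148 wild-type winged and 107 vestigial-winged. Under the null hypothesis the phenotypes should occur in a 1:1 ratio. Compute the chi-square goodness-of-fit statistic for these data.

The 1:1 ratio has 2 parts, so with N = 255 the expected counts are:
  wild-type winged: 255 × 1/2 = 127.5
  vestigial-winged: 255 × 1/2 = 127.5
χ² = Σ (O − E)² / E
  wild-type winged: (148 − 127.5)² / 127.5 = 3.2961
  vestigial-winged: (107 − 127.5)² / 127.5 = 3.2961
χ² = 3.2961 + 3.2961 = 6.5922 ≈ 6.592

6.592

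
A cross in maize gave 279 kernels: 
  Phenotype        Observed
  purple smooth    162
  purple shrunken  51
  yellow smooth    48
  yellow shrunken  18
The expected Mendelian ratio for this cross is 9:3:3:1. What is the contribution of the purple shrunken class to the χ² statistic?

Under the 9:3:3:1 hypothesis (Σ ratio = 16, N = 279):
  purple smooth: 279 × 9/16 = 156.9375
  purple shrunken: 279 × 3/16 = 52.3125
  yellow smooth: 279 × 3/16 = 52.3125
  yellow shrunken: 279 × 1/16 = 17.4375
Contribution of purple shrunken: (51 − 52.3125)² / 52.3125 = 0.0329

0.033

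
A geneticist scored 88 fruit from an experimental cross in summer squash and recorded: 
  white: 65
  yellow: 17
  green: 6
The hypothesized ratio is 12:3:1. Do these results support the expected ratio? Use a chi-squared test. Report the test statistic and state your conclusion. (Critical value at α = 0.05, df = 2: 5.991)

Total ratio parts = 16. Expected numbers out of 88:
  white: 88 × 12/16 = 66
  yellow: 88 × 3/16 = 16.5
  green: 88 × 1/16 = 5.5
χ² = Σ (O − E)² / E
  white: (65 − 66)² / 66 = 0.0152
  yellow: (17 − 16.5)² / 16.5 = 0.0152
  green: (6 − 5.5)² / 5.5 = 0.0455
χ² = 0.0152 + 0.0152 + 0.0455 = 0.0759 ≈ 0.076
Degrees of freedom = 3 − 1 = 2; critical value at α = 0.05 is 5.991.
Since 0.076 < 5.991, we fail to reject the null hypothesis — the data are consistent with the 12:3:1 ratio.

0.076; consistent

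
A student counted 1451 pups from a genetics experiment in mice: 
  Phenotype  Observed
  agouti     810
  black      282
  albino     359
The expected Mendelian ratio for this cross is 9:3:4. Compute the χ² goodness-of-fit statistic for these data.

The 9:3:4 ratio has 16 parts, so with N = 1451 the expected counts are:
  agouti: 1451 × 9/16 = 816.1875
  black: 1451 × 3/16 = 272.0625
  albino: 1451 × 4/16 = 362.75
χ² = Σ (O − E)² / E
  agouti: (810 − 816.1875)² / 816.1875 = 0.0469
  black: (282 − 272.0625)² / 272.0625 = 0.3630
  albino: (359 − 362.75)² / 362.75 = 0.0388
χ² = 0.0469 + 0.3630 + 0.0388 = 0.4487 ≈ 0.449

0.449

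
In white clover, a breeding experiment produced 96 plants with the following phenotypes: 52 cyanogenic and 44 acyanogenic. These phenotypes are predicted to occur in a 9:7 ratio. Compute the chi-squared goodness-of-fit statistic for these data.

0.169

The 9:7 ratio has 16 parts, so with N = 96 the expected counts are:
  cyanogenic: 96 × 9/16 = 54
  acyanogenic: 96 × 7/16 = 42
χ² = Σ (O − E)² / E
  cyanogenic: (52 − 54)² / 54 = 0.0741
  acyanogenic: (44 − 42)² / 42 = 0.0952
χ² = 0.0741 + 0.0952 = 0.1693 ≈ 0.169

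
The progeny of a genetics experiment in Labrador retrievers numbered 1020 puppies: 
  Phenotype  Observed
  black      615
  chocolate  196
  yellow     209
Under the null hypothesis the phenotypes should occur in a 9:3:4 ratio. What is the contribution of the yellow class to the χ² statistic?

Total ratio parts = 16. Expected numbers out of 1020:
  black: 1020 × 9/16 = 573.75
  chocolate: 1020 × 3/16 = 191.25
  yellow: 1020 × 4/16 = 255
Contribution of yellow: (209 − 255)² / 255 = 8.2980

8.298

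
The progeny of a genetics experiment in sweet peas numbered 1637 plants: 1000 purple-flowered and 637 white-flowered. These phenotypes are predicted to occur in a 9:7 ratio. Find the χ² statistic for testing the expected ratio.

15.566

Expected counts for N = 1637 under a 9:7 ratio (total parts = 16):
  purple-flowered: 1637 × 9/16 = 920.8125
  white-flowered: 1637 × 7/16 = 716.1875
χ² = Σ (O − E)² / E
  purple-flowered: (1000 − 920.8125)² / 920.8125 = 6.8099
  white-flowered: (637 − 716.1875)² / 716.1875 = 8.7556
χ² = 6.8099 + 8.7556 = 15.5655 ≈ 15.566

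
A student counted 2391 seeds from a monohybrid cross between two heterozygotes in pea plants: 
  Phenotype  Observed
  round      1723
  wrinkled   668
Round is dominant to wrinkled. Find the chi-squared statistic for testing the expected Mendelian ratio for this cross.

For a monohybrid cross between heterozygotes with complete dominance, the expected phenotypic ratio is 3:1.
Under the 3:1 hypothesis (Σ ratio = 4, N = 2391):
  round: 2391 × 3/4 = 1793.25
  wrinkled: 2391 × 1/4 = 597.75
χ² = Σ (O − E)² / E
  round: (1723 − 1793.25)² / 1793.25 = 2.7520
  wrinkled: (668 − 597.75)² / 597.75 = 8.2561
χ² = 2.7520 + 8.2561 = 11.0081 ≈ 11.008

11.008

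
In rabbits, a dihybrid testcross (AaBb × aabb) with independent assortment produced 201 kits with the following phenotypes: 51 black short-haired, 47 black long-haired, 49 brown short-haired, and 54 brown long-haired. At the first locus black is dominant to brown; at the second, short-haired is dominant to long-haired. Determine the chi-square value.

0.532

A dihybrid testcross with independent assortment gives a 1:1:1:1 ratio.
Total ratio parts = 4. Expected numbers out of 201:
  black short-haired: 201 × 1/4 = 50.25
  black long-haired: 201 × 1/4 = 50.25
  brown short-haired: 201 × 1/4 = 50.25
  brown long-haired: 201 × 1/4 = 50.25
χ² = Σ (O − E)² / E
  black short-haired: (51 − 50.25)² / 50.25 = 0.0112
  black long-haired: (47 − 50.25)² / 50.25 = 0.2102
  brown short-haired: (49 − 50.25)² / 50.25 = 0.0311
  brown long-haired: (54 − 50.25)² / 50.25 = 0.2799
χ² = 0.0112 + 0.2102 + 0.0311 + 0.2799 = 0.5324 ≈ 0.532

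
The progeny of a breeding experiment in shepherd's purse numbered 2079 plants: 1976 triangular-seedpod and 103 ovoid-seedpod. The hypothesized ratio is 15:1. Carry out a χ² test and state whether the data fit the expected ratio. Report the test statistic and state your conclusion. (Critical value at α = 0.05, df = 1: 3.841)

5.957; not consistent

Total ratio parts = 16. Expected numbers out of 2079:
  triangular-seedpod: 2079 × 15/16 = 1949.0625
  ovoid-seedpod: 2079 × 1/16 = 129.9375
χ² = Σ (O − E)² / E
  triangular-seedpod: (1976 − 1949.0625)² / 1949.0625 = 0.3723
  ovoid-seedpod: (103 − 129.9375)² / 129.9375 = 5.5844
χ² = 0.3723 + 5.5844 = 5.9567 ≈ 5.957
Degrees of freedom = 2 − 1 = 1; critical value at α = 0.05 is 3.841.
Since 5.957 > 3.841, we reject the null hypothesis — the data do not fit the 15:1 ratio.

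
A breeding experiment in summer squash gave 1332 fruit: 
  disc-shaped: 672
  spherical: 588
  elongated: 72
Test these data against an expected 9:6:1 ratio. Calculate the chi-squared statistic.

25.165

The 9:6:1 ratio has 16 parts, so with N = 1332 the expected counts are:
  disc-shaped: 1332 × 9/16 = 749.25
  spherical: 1332 × 6/16 = 499.5
  elongated: 1332 × 1/16 = 83.25
χ² = Σ (O − E)² / E
  disc-shaped: (672 − 749.25)² / 749.25 = 7.9647
  spherical: (588 − 499.5)² / 499.5 = 15.6802
  elongated: (72 − 83.25)² / 83.25 = 1.5203
χ² = 7.9647 + 15.6802 + 1.5203 = 25.1652 ≈ 25.165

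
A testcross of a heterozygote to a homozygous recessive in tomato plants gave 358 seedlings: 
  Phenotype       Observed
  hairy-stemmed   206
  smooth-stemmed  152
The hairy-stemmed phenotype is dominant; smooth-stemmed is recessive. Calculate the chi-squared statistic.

A testcross of a heterozygote (Aa × aa) gives a 1:1 phenotypic ratio.
Total ratio parts = 2. Expected numbers out of 358:
  hairy-stemmed: 358 × 1/2 = 179
  smooth-stemmed: 358 × 1/2 = 179
χ² = Σ (O − E)² / E
  hairy-stemmed: (206 − 179)² / 179 = 4.0726
  smooth-stemmed: (152 − 179)² / 179 = 4.0726
χ² = 4.0726 + 4.0726 = 8.1452 ≈ 8.145

8.145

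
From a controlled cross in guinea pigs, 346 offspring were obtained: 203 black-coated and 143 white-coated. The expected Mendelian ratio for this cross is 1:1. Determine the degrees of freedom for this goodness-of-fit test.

1

A goodness-of-fit test with 2 phenotype classes has df = 2 − 1 = 1.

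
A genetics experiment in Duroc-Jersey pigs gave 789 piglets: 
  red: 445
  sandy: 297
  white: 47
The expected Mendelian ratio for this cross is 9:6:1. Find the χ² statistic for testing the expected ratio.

0.116

Expected counts for N = 789 under a 9:6:1 ratio (total parts = 16):
  red: 789 × 9/16 = 443.8125
  sandy: 789 × 6/16 = 295.875
  white: 789 × 1/16 = 49.3125
χ² = Σ (O − E)² / E
  red: (445 − 443.8125)² / 443.8125 = 0.0032
  sandy: (297 − 295.875)² / 295.875 = 0.0043
  white: (47 − 49.3125)² / 49.3125 = 0.1084
χ² = 0.0032 + 0.0043 + 0.1084 = 0.1159 ≈ 0.116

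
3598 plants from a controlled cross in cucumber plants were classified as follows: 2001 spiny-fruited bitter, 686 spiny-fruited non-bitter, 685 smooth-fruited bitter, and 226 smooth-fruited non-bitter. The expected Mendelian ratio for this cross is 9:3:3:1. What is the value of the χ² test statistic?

0.616

Expected counts for N = 3598 under a 9:3:3:1 ratio (total parts = 16):
  spiny-fruited bitter: 3598 × 9/16 = 2023.875
  spiny-fruited non-bitter: 3598 × 3/16 = 674.625
  smooth-fruited bitter: 3598 × 3/16 = 674.625
  smooth-fruited non-bitter: 3598 × 1/16 = 224.875
χ² = Σ (O − E)² / E
  spiny-fruited bitter: (2001 − 2023.875)² / 2023.875 = 0.2585
  spiny-fruited non-bitter: (686 − 674.625)² / 674.625 = 0.1918
  smooth-fruited bitter: (685 − 674.625)² / 674.625 = 0.1596
  smooth-fruited non-bitter: (226 − 224.875)² / 224.875 = 0.0056
χ² = 0.2585 + 0.1918 + 0.1596 + 0.0056 = 0.6155 ≈ 0.616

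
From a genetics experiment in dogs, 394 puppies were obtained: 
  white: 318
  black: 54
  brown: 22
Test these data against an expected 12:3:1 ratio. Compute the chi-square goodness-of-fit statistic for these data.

7.340

Under the 12:3:1 hypothesis (Σ ratio = 16, N = 394):
  white: 394 × 12/16 = 295.5
  black: 394 × 3/16 = 73.875
  brown: 394 × 1/16 = 24.625
χ² = Σ (O − E)² / E
  white: (318 − 295.5)² / 295.5 = 1.7132
  black: (54 − 73.875)² / 73.875 = 5.3471
  brown: (22 − 24.625)² / 24.625 = 0.2798
χ² = 1.7132 + 5.3471 + 0.2798 = 7.3401 ≈ 7.340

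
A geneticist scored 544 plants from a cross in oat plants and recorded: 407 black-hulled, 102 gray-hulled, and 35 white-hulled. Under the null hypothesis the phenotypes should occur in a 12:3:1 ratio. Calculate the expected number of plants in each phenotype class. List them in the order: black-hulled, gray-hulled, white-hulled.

408, 102, 34

Total ratio parts = 16. Expected numbers out of 544:
  black-hulled: 544 × 12/16 = 408
  gray-hulled: 544 × 3/16 = 102
  white-hulled: 544 × 1/16 = 34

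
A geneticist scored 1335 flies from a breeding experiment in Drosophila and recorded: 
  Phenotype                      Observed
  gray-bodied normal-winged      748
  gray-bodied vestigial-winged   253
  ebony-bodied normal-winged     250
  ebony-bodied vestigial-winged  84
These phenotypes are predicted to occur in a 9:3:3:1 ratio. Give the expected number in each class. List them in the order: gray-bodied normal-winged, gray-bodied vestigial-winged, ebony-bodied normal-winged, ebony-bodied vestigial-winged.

The 9:3:3:1 ratio has 16 parts, so with N = 1335 the expected counts are:
  gray-bodied normal-winged: 1335 × 9/16 = 750.9375
  gray-bodied vestigial-winged: 1335 × 3/16 = 250.3125
  ebony-bodied normal-winged: 1335 × 3/16 = 250.3125
  ebony-bodied vestigial-winged: 1335 × 1/16 = 83.4375

750.9375, 250.3125, 250.3125, 83.4375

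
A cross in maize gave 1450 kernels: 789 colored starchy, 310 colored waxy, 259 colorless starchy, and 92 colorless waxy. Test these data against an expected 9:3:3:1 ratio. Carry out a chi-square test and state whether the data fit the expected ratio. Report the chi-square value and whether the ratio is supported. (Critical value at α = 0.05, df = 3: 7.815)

The 9:3:3:1 ratio has 16 parts, so with N = 1450 the expected counts are:
  colored starchy: 1450 × 9/16 = 815.625
  colored waxy: 1450 × 3/16 = 271.875
  colorless starchy: 1450 × 3/16 = 271.875
  colorless waxy: 1450 × 1/16 = 90.625
χ² = Σ (O − E)² / E
  colored starchy: (789 − 815.625)² / 815.625 = 0.8691
  colored waxy: (310 − 271.875)² / 271.875 = 5.3463
  colorless starchy: (259 − 271.875)² / 271.875 = 0.6097
  colorless waxy: (92 − 90.625)² / 90.625 = 0.0209
χ² = 0.8691 + 5.3463 + 0.6097 + 0.0209 = 6.846
Degrees of freedom = 4 − 1 = 3; critical value at α = 0.05 is 7.815.
Since 6.846 < 7.815, we fail to reject the null hypothesis — the data are consistent with the 9:3:3:1 ratio.

6.846; consistent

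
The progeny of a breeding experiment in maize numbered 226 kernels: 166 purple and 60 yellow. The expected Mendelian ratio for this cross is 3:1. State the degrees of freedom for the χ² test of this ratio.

1

A goodness-of-fit test with 2 phenotype classes has df = 2 − 1 = 1.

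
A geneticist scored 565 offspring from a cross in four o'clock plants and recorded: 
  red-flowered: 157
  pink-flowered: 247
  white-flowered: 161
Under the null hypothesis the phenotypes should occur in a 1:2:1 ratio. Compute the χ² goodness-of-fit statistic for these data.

8.979

The 1:2:1 ratio has 4 parts, so with N = 565 the expected counts are:
  red-flowered: 565 × 1/4 = 141.25
  pink-flowered: 565 × 2/4 = 282.5
  white-flowered: 565 × 1/4 = 141.25
χ² = Σ (O − E)² / E
  red-flowered: (157 − 141.25)² / 141.25 = 1.7562
  pink-flowered: (247 − 282.5)² / 282.5 = 4.4611
  white-flowered: (161 − 141.25)² / 141.25 = 2.7615
χ² = 1.7562 + 4.4611 + 2.7615 = 8.9788 ≈ 8.979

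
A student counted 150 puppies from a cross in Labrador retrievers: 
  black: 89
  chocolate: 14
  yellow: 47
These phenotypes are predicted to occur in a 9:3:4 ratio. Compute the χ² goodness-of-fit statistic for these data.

Total ratio parts = 16. Expected numbers out of 150:
  black: 150 × 9/16 = 84.375
  chocolate: 150 × 3/16 = 28.125
  yellow: 150 × 4/16 = 37.5
χ² = Σ (O − E)² / E
  black: (89 − 84.375)² / 84.375 = 0.2535
  chocolate: (14 − 28.125)² / 28.125 = 7.0939
  yellow: (47 − 37.5)² / 37.5 = 2.4067
χ² = 0.2535 + 7.0939 + 2.4067 = 9.7541 ≈ 9.754

9.754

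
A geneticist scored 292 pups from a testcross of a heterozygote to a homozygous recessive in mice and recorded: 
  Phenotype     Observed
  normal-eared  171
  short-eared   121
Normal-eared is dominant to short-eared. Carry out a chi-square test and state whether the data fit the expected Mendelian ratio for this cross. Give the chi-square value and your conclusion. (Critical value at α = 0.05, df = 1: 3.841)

A testcross of a heterozygote (Aa × aa) gives a 1:1 phenotypic ratio.
Total ratio parts = 2. Expected numbers out of 292:
  normal-eared: 292 × 1/2 = 146
  short-eared: 292 × 1/2 = 146
χ² = Σ (O − E)² / E
  normal-eared: (171 − 146)² / 146 = 4.2808
  short-eared: (121 − 146)² / 146 = 4.2808
χ² = 4.2808 + 4.2808 = 8.5616 ≈ 8.562
Degrees of freedom = 2 − 1 = 1; critical value at α = 0.05 is 3.841.
Since 8.562 > 3.841, we reject the null hypothesis — the data do not fit the 1:1 ratio.

8.562; not consistent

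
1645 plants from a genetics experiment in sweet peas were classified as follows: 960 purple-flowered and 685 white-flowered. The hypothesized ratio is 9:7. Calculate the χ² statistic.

2.972

Total ratio parts = 16. Expected numbers out of 1645:
  purple-flowered: 1645 × 9/16 = 925.3125
  white-flowered: 1645 × 7/16 = 719.6875
χ² = Σ (O − E)² / E
  purple-flowered: (960 − 925.3125)² / 925.3125 = 1.3003
  white-flowered: (685 − 719.6875)² / 719.6875 = 1.6719
χ² = 1.3003 + 1.6719 = 2.9722 ≈ 2.972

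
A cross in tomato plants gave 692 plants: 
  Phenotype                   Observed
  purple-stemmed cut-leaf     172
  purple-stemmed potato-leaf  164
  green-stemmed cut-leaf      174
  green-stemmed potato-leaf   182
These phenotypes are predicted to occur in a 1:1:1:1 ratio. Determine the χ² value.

0.948

Under the 1:1:1:1 hypothesis (Σ ratio = 4, N = 692):
  purple-stemmed cut-leaf: 692 × 1/4 = 173
  purple-stemmed potato-leaf: 692 × 1/4 = 173
  green-stemmed cut-leaf: 692 × 1/4 = 173
  green-stemmed potato-leaf: 692 × 1/4 = 173
χ² = Σ (O − E)² / E
  purple-stemmed cut-leaf: (172 − 173)² / 173 = 0.0058
  purple-stemmed potato-leaf: (164 − 173)² / 173 = 0.4682
  green-stemmed cut-leaf: (174 − 173)² / 173 = 0.0058
  green-stemmed potato-leaf: (182 − 173)² / 173 = 0.4682
χ² = 0.0058 + 0.4682 + 0.0058 + 0.4682 = 0.948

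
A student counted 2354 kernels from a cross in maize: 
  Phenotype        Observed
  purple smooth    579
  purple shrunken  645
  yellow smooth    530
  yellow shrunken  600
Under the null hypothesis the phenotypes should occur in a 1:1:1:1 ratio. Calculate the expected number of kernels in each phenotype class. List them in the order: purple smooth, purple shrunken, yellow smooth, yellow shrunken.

588.5, 588.5, 588.5, 588.5

Total ratio parts = 4. Expected numbers out of 2354:
  purple smooth: 2354 × 1/4 = 588.5
  purple shrunken: 2354 × 1/4 = 588.5
  yellow smooth: 2354 × 1/4 = 588.5
  yellow shrunken: 2354 × 1/4 = 588.5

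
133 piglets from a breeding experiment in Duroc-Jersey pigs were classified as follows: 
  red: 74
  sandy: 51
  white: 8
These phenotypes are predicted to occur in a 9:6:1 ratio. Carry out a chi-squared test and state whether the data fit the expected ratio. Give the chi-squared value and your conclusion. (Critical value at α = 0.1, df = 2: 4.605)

0.046; consistent

Under the 9:6:1 hypothesis (Σ ratio = 16, N = 133):
  red: 133 × 9/16 = 74.8125
  sandy: 133 × 6/16 = 49.875
  white: 133 × 1/16 = 8.3125
χ² = Σ (O − E)² / E
  red: (74 − 74.8125)² / 74.8125 = 0.0088
  sandy: (51 − 49.875)² / 49.875 = 0.0254
  white: (8 − 8.3125)² / 8.3125 = 0.0117
χ² = 0.0088 + 0.0254 + 0.0117 = 0.0459 ≈ 0.046
Degrees of freedom = 3 − 1 = 2; critical value at α = 0.1 is 4.605.
Since 0.046 < 4.605, we fail to reject the null hypothesis — the data are consistent with the 9:6:1 ratio.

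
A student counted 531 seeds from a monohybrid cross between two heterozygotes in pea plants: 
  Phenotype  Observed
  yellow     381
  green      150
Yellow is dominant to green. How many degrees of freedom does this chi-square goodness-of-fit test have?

For a monohybrid cross between heterozygotes with complete dominance, the expected phenotypic ratio is 3:1.
A goodness-of-fit test with 2 phenotype classes has df = 2 − 1 = 1.

1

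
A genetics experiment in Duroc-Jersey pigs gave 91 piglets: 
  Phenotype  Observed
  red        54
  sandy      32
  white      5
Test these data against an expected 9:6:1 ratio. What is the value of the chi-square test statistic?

Under the 9:6:1 hypothesis (Σ ratio = 16, N = 91):
  red: 91 × 9/16 = 51.1875
  sandy: 91 × 6/16 = 34.125
  white: 91 × 1/16 = 5.6875
χ² = Σ (O − E)² / E
  red: (54 − 51.1875)² / 51.1875 = 0.1545
  sandy: (32 − 34.125)² / 34.125 = 0.1323
  white: (5 − 5.6875)² / 5.6875 = 0.0831
χ² = 0.1545 + 0.1323 + 0.0831 = 0.3699 ≈ 0.370

0.370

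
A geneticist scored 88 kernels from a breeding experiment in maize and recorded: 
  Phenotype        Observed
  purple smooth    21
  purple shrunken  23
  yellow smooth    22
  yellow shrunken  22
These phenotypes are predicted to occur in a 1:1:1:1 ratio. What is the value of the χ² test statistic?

Under the 1:1:1:1 hypothesis (Σ ratio = 4, N = 88):
  purple smooth: 88 × 1/4 = 22
  purple shrunken: 88 × 1/4 = 22
  yellow smooth: 88 × 1/4 = 22
  yellow shrunken: 88 × 1/4 = 22
χ² = Σ (O − E)² / E
  purple smooth: (21 − 22)² / 22 = 0.0455
  purple shrunken: (23 − 22)² / 22 = 0.0455
  yellow smooth: (22 − 22)² / 22 = 0.0000
  yellow shrunken: (22 − 22)² / 22 = 0.0000
χ² = 0.0455 + 0.0455 + 0.0000 + 0.0000 = 0.091

0.091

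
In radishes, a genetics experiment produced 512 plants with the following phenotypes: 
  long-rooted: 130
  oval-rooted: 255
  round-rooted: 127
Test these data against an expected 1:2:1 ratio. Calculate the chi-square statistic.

0.043

Total ratio parts = 4. Expected numbers out of 512:
  long-rooted: 512 × 1/4 = 128
  oval-rooted: 512 × 2/4 = 256
  round-rooted: 512 × 1/4 = 128
χ² = Σ (O − E)² / E
  long-rooted: (130 − 128)² / 128 = 0.0312
  oval-rooted: (255 − 256)² / 256 = 0.0039
  round-rooted: (127 − 128)² / 128 = 0.0078
χ² = 0.0312 + 0.0039 + 0.0078 = 0.0429 ≈ 0.043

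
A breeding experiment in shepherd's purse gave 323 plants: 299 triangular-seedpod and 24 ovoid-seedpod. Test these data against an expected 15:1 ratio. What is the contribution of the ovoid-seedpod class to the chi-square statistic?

0.720

Under the 15:1 hypothesis (Σ ratio = 16, N = 323):
  triangular-seedpod: 323 × 15/16 = 302.8125
  ovoid-seedpod: 323 × 1/16 = 20.1875
Contribution of ovoid-seedpod: (24 − 20.1875)² / 20.1875 = 0.7200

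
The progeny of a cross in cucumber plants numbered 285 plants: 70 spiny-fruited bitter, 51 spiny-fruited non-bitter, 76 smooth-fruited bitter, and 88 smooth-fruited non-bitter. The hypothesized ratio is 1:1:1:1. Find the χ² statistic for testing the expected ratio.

10.032

Total ratio parts = 4. Expected numbers out of 285:
  spiny-fruited bitter: 285 × 1/4 = 71.25
  spiny-fruited non-bitter: 285 × 1/4 = 71.25
  smooth-fruited bitter: 285 × 1/4 = 71.25
  smooth-fruited non-bitter: 285 × 1/4 = 71.25
χ² = Σ (O − E)² / E
  spiny-fruited bitter: (70 − 71.25)² / 71.25 = 0.0219
  spiny-fruited non-bitter: (51 − 71.25)² / 71.25 = 5.7553
  smooth-fruited bitter: (76 − 71.25)² / 71.25 = 0.3167
  smooth-fruited non-bitter: (88 − 71.25)² / 71.25 = 3.9377
χ² = 0.0219 + 5.7553 + 0.3167 + 3.9377 = 10.0316 ≈ 10.032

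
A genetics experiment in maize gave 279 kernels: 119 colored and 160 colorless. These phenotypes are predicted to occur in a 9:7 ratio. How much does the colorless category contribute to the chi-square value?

The 9:7 ratio has 16 parts, so with N = 279 the expected counts are:
  colored: 279 × 9/16 = 156.9375
  colorless: 279 × 7/16 = 122.0625
Contribution of colorless: (160 − 122.0625)² / 122.0625 = 11.7911

11.791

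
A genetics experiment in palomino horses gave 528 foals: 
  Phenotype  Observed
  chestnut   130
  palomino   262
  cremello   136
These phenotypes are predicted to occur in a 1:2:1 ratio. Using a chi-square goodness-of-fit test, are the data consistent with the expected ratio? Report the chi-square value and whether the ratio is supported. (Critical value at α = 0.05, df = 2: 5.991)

Under the 1:2:1 hypothesis (Σ ratio = 4, N = 528):
  chestnut: 528 × 1/4 = 132
  palomino: 528 × 2/4 = 264
  cremello: 528 × 1/4 = 132
χ² = Σ (O − E)² / E
  chestnut: (130 − 132)² / 132 = 0.0303
  palomino: (262 − 264)² / 264 = 0.0152
  cremello: (136 − 132)² / 132 = 0.1212
χ² = 0.0303 + 0.0152 + 0.1212 = 0.1667 ≈ 0.167
Degrees of freedom = 3 − 1 = 2; critical value at α = 0.05 is 5.991.
Since 0.167 < 5.991, we fail to reject the null hypothesis — the data are consistent with the 1:2:1 ratio.

0.167; consistent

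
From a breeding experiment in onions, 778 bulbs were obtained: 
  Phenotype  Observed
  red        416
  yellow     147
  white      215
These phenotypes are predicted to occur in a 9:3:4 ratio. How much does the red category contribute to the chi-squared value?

1.069

Expected counts for N = 778 under a 9:3:4 ratio (total parts = 16):
  red: 778 × 9/16 = 437.625
  yellow: 778 × 3/16 = 145.875
  white: 778 × 4/16 = 194.5
Contribution of red: (416 − 437.625)² / 437.625 = 1.0686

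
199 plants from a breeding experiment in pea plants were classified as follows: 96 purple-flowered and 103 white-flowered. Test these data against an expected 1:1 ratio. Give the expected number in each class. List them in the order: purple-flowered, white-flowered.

Expected counts for N = 199 under a 1:1 ratio (total parts = 2):
  purple-flowered: 199 × 1/2 = 99.5
  white-flowered: 199 × 1/2 = 99.5

99.5, 99.5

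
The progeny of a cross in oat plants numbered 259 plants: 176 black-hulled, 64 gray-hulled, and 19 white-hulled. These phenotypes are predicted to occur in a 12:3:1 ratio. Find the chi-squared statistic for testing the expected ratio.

The 12:3:1 ratio has 16 parts, so with N = 259 the expected counts are:
  black-hulled: 259 × 12/16 = 194.25
  gray-hulled: 259 × 3/16 = 48.5625
  white-hulled: 259 × 1/16 = 16.1875
χ² = Σ (O − E)² / E
  black-hulled: (176 − 194.25)² / 194.25 = 1.7146
  gray-hulled: (64 − 48.5625)² / 48.5625 = 4.9074
  white-hulled: (19 − 16.1875)² / 16.1875 = 0.4887
χ² = 1.7146 + 4.9074 + 0.4887 = 7.1107 ≈ 7.111

7.111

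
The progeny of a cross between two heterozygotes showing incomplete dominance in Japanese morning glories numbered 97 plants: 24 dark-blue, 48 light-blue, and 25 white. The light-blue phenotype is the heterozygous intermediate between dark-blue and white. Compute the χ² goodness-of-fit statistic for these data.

0.031

With incomplete dominance, a heterozygote × heterozygote cross gives a 1:2:1 phenotypic ratio.
Total ratio parts = 4. Expected numbers out of 97:
  dark-blue: 97 × 1/4 = 24.25
  light-blue: 97 × 2/4 = 48.5
  white: 97 × 1/4 = 24.25
χ² = Σ (O − E)² / E
  dark-blue: (24 − 24.25)² / 24.25 = 0.0026
  light-blue: (48 − 48.5)² / 48.5 = 0.0052
  white: (25 − 24.25)² / 24.25 = 0.0232
χ² = 0.0026 + 0.0052 + 0.0232 = 0.031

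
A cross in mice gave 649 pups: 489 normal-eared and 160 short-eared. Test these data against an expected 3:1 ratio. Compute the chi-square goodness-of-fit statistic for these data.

Total ratio parts = 4. Expected numbers out of 649:
  normal-eared: 649 × 3/4 = 486.75
  short-eared: 649 × 1/4 = 162.25
χ² = Σ (O − E)² / E
  normal-eared: (489 − 486.75)² / 486.75 = 0.0104
  short-eared: (160 − 162.25)² / 162.25 = 0.0312
χ² = 0.0104 + 0.0312 = 0.0416 ≈ 0.042

0.042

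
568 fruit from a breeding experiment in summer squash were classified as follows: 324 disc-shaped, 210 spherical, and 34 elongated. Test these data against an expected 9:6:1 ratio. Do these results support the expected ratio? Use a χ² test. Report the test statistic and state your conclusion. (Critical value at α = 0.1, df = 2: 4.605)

Expected counts for N = 568 under a 9:6:1 ratio (total parts = 16):
  disc-shaped: 568 × 9/16 = 319.5
  spherical: 568 × 6/16 = 213
  elongated: 568 × 1/16 = 35.5
χ² = Σ (O − E)² / E
  disc-shaped: (324 − 319.5)² / 319.5 = 0.0634
  spherical: (210 − 213)² / 213 = 0.0423
  elongated: (34 − 35.5)² / 35.5 = 0.0634
χ² = 0.0634 + 0.0423 + 0.0634 = 0.1691 ≈ 0.169
Degrees of freedom = 3 − 1 = 2; critical value at α = 0.1 is 4.605.
Since 0.169 < 4.605, we fail to reject the null hypothesis — the data are consistent with the 9:6:1 ratio.

0.169; consistent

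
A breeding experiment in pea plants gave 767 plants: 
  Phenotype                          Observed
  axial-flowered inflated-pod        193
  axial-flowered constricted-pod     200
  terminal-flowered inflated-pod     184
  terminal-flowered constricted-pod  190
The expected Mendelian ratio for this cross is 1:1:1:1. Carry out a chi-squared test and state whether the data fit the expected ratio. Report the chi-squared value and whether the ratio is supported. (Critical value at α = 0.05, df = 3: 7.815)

0.692; consistent

Under the 1:1:1:1 hypothesis (Σ ratio = 4, N = 767):
  axial-flowered inflated-pod: 767 × 1/4 = 191.75
  axial-flowered constricted-pod: 767 × 1/4 = 191.75
  terminal-flowered inflated-pod: 767 × 1/4 = 191.75
  terminal-flowered constricted-pod: 767 × 1/4 = 191.75
χ² = Σ (O − E)² / E
  axial-flowered inflated-pod: (193 − 191.75)² / 191.75 = 0.0081
  axial-flowered constricted-pod: (200 − 191.75)² / 191.75 = 0.3550
  terminal-flowered inflated-pod: (184 − 191.75)² / 191.75 = 0.3132
  terminal-flowered constricted-pod: (190 − 191.75)² / 191.75 = 0.0160
χ² = 0.0081 + 0.3550 + 0.3132 + 0.0160 = 0.6923 ≈ 0.692
Degrees of freedom = 4 − 1 = 3; critical value at α = 0.05 is 7.815.
Since 0.692 < 7.815, we fail to reject the null hypothesis — the data are consistent with the 1:1:1:1 ratio.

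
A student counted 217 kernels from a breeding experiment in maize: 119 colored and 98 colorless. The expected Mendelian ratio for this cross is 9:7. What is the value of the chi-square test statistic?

Total ratio parts = 16. Expected numbers out of 217:
  colored: 217 × 9/16 = 122.0625
  colorless: 217 × 7/16 = 94.9375
χ² = Σ (O − E)² / E
  colored: (119 − 122.0625)² / 122.0625 = 0.0768
  colorless: (98 − 94.9375)² / 94.9375 = 0.0988
χ² = 0.0768 + 0.0988 = 0.1756 ≈ 0.176

0.176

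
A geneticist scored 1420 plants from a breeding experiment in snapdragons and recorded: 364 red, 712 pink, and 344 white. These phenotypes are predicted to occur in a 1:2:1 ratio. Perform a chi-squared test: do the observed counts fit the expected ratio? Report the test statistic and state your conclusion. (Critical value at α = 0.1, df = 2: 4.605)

Under the 1:2:1 hypothesis (Σ ratio = 4, N = 1420):
  red: 1420 × 1/4 = 355
  pink: 1420 × 2/4 = 710
  white: 1420 × 1/4 = 355
χ² = Σ (O − E)² / E
  red: (364 − 355)² / 355 = 0.2282
  pink: (712 − 710)² / 710 = 0.0056
  white: (344 − 355)² / 355 = 0.3408
χ² = 0.2282 + 0.0056 + 0.3408 = 0.5746 ≈ 0.575
Degrees of freedom = 3 − 1 = 2; critical value at α = 0.1 is 4.605.
Since 0.575 < 4.605, we fail to reject the null hypothesis — the data are consistent with the 1:2:1 ratio.

0.575; consistent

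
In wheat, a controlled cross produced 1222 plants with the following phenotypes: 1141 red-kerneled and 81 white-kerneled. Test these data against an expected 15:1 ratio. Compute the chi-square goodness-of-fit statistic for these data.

0.299

Total ratio parts = 16. Expected numbers out of 1222:
  red-kerneled: 1222 × 15/16 = 1145.625
  white-kerneled: 1222 × 1/16 = 76.375
χ² = Σ (O − E)² / E
  red-kerneled: (1141 − 1145.625)² / 1145.625 = 0.0187
  white-kerneled: (81 − 76.375)² / 76.375 = 0.2801
χ² = 0.0187 + 0.2801 = 0.2988 ≈ 0.299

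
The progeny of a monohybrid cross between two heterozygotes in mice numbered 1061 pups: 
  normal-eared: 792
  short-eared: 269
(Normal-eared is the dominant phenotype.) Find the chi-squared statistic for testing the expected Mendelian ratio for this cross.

For a monohybrid cross between heterozygotes with complete dominance, the expected phenotypic ratio is 3:1.
Expected counts for N = 1061 under a 3:1 ratio (total parts = 4):
  normal-eared: 1061 × 3/4 = 795.75
  short-eared: 1061 × 1/4 = 265.25
χ² = Σ (O − E)² / E
  normal-eared: (792 − 795.75)² / 795.75 = 0.0177
  short-eared: (269 − 265.25)² / 265.25 = 0.0530
χ² = 0.0177 + 0.0530 = 0.0707 ≈ 0.071

0.071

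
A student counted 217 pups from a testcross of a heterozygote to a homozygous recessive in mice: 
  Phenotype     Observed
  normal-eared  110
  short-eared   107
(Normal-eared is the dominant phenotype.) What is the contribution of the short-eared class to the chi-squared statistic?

A testcross of a heterozygote (Aa × aa) gives a 1:1 phenotypic ratio.
Total ratio parts = 2. Expected numbers out of 217:
  normal-eared: 217 × 1/2 = 108.5
  short-eared: 217 × 1/2 = 108.5
Contribution of short-eared: (107 − 108.5)² / 108.5 = 0.0207

0.021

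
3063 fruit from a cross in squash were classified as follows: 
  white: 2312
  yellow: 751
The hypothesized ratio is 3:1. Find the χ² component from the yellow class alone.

Total ratio parts = 4. Expected numbers out of 3063:
  white: 3063 × 3/4 = 2297.25
  yellow: 3063 × 1/4 = 765.75
Contribution of yellow: (751 − 765.75)² / 765.75 = 0.2841

0.284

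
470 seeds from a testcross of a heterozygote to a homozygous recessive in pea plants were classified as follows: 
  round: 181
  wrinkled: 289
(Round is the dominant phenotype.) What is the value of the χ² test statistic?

A testcross of a heterozygote (Aa × aa) gives a 1:1 phenotypic ratio.
The 1:1 ratio has 2 parts, so with N = 470 the expected counts are:
  round: 470 × 1/2 = 235
  wrinkled: 470 × 1/2 = 235
χ² = Σ (O − E)² / E
  round: (181 − 235)² / 235 = 12.4085
  wrinkled: (289 − 235)² / 235 = 12.4085
χ² = 12.4085 + 12.4085 = 24.817

24.817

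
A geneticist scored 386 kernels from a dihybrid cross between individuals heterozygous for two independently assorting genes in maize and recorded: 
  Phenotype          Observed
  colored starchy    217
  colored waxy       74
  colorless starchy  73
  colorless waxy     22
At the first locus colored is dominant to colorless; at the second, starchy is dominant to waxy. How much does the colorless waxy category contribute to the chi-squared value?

0.187

A dihybrid F₂ with independent assortment and complete dominance at both loci gives a 9:3:3:1 phenotypic ratio.
Under the 9:3:3:1 hypothesis (Σ ratio = 16, N = 386):
  colored starchy: 386 × 9/16 = 217.125
  colored waxy: 386 × 3/16 = 72.375
  colorless starchy: 386 × 3/16 = 72.375
  colorless waxy: 386 × 1/16 = 24.125
Contribution of colorless waxy: (22 − 24.125)² / 24.125 = 0.1872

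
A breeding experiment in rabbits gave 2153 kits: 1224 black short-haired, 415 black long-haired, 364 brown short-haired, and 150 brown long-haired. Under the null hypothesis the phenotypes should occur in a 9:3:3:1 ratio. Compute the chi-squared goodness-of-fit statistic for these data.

6.128

Expected counts for N = 2153 under a 9:3:3:1 ratio (total parts = 16):
  black short-haired: 2153 × 9/16 = 1211.0625
  black long-haired: 2153 × 3/16 = 403.6875
  brown short-haired: 2153 × 3/16 = 403.6875
  brown long-haired: 2153 × 1/16 = 134.5625
χ² = Σ (O − E)² / E
  black short-haired: (1224 − 1211.0625)² / 1211.0625 = 0.1382
  black long-haired: (415 − 403.6875)² / 403.6875 = 0.3170
  brown short-haired: (364 − 403.6875)² / 403.6875 = 3.9018
  brown long-haired: (150 − 134.5625)² / 134.5625 = 1.7710
χ² = 0.1382 + 0.3170 + 3.9018 + 1.7710 = 6.128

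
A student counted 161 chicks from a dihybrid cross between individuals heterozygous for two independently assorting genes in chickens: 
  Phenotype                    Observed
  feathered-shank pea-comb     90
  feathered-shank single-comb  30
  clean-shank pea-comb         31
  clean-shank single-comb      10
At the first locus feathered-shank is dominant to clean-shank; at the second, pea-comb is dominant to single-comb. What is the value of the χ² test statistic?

A dihybrid F₂ with independent assortment and complete dominance at both loci gives a 9:3:3:1 phenotypic ratio.
The 9:3:3:1 ratio has 16 parts, so with N = 161 the expected counts are:
  feathered-shank pea-comb: 161 × 9/16 = 90.5625
  feathered-shank single-comb: 161 × 3/16 = 30.1875
  clean-shank pea-comb: 161 × 3/16 = 30.1875
  clean-shank single-comb: 161 × 1/16 = 10.0625
χ² = Σ (O − E)² / E
  feathered-shank pea-comb: (90 − 90.5625)² / 90.5625 = 0.0035
  feathered-shank single-comb: (30 − 30.1875)² / 30.1875 = 0.0012
  clean-shank pea-comb: (31 − 30.1875)² / 30.1875 = 0.0219
  clean-shank single-comb: (10 − 10.0625)² / 10.0625 = 0.0004
χ² = 0.0035 + 0.0012 + 0.0219 + 0.0004 = 0.027

0.027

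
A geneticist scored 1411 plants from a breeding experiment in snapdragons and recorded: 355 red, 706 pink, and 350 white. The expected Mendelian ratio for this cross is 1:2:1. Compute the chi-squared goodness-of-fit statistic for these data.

0.036

Expected counts for N = 1411 under a 1:2:1 ratio (total parts = 4):
  red: 1411 × 1/4 = 352.75
  pink: 1411 × 2/4 = 705.5
  white: 1411 × 1/4 = 352.75
χ² = Σ (O − E)² / E
  red: (355 − 352.75)² / 352.75 = 0.0144
  pink: (706 − 705.5)² / 705.5 = 0.0004
  white: (350 − 352.75)² / 352.75 = 0.0214
χ² = 0.0144 + 0.0004 + 0.0214 = 0.0362 ≈ 0.036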